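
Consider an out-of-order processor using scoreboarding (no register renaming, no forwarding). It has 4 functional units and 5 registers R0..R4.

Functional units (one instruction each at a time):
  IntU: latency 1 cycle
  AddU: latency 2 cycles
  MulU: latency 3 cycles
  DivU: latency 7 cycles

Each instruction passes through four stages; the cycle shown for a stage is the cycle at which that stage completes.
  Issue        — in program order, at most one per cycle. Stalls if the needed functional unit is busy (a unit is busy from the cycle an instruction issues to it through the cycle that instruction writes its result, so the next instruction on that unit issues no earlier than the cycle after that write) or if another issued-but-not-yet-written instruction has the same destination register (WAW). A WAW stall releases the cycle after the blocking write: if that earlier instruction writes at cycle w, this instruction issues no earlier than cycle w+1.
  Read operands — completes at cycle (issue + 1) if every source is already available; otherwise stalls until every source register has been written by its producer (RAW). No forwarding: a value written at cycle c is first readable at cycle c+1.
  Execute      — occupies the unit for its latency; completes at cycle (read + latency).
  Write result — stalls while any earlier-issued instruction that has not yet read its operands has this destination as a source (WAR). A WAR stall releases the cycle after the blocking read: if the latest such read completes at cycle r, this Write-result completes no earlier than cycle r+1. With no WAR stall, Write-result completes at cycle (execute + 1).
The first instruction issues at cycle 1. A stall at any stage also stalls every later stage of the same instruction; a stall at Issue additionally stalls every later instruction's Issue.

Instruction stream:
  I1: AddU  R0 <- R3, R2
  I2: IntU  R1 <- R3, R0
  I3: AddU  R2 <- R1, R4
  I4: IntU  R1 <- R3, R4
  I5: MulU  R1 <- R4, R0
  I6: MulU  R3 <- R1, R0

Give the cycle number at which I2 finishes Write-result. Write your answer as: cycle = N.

cycle = 8

t=1  I1 dispatched to AddU
t=2  I1 operands ready, I2 dispatched to IntU
t=4  I1 complete
t=5  R0←I1
t=6  I2 operands ready, I3 dispatched to AddU
t=7  I2 complete
t=8  R1←I2
t=9  I3 operands ready, I4 dispatched to IntU
t=10  I4 operands ready
t=11  I3 complete, I4 complete
t=12  R2←I3, R1←I4
t=13  I5 dispatched to MulU
t=14  I5 operands ready
t=17  I5 complete
t=18  R1←I5
t=19  I6 dispatched to MulU
t=20  I6 operands ready
t=23  I6 complete
t=24  R3←I6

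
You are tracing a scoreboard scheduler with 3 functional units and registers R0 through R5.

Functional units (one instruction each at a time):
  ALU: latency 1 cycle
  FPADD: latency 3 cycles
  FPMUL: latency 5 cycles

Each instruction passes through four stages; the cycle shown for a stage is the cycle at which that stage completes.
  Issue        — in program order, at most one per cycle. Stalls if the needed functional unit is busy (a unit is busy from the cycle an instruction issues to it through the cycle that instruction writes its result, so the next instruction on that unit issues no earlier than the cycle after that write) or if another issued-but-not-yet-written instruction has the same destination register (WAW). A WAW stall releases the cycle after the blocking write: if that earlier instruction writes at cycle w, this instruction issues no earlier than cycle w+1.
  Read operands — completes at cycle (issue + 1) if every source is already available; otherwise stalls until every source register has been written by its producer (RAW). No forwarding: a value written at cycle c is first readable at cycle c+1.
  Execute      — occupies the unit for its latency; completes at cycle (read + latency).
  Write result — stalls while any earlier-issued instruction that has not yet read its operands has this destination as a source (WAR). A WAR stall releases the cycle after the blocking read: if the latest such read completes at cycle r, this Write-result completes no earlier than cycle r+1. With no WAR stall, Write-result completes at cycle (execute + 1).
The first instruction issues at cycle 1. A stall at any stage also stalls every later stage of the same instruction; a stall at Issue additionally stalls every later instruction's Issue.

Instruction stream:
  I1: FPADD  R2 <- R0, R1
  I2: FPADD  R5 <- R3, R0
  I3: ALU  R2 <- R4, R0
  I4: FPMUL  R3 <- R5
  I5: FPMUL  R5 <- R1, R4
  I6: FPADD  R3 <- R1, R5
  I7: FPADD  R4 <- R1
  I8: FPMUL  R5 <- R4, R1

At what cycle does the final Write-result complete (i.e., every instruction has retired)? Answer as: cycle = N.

c1: issue I1 (FPADD)
c2: I1 read-ops
c5: I1 finished on FPADD
c6: I1→R2
c7: issue I2 (FPADD)
c8: I2 read-ops, issue I3 (ALU)
c9: I3 read-ops, issue I4 (FPMUL)
c10: I3 finished on ALU
c11: I2 finished on FPADD, I3→R2
c12: I2→R5
c13: I4 read-ops
c18: I4 finished on FPMUL
c19: I4→R3
c20: issue I5 (FPMUL)
c21: I5 read-ops, issue I6 (FPADD)
c26: I5 finished on FPMUL
c27: I5→R5
c28: I6 read-ops
c31: I6 finished on FPADD
c32: I6→R3
c33: issue I7 (FPADD)
c34: I7 read-ops, issue I8 (FPMUL)
c37: I7 finished on FPADD
c38: I7→R4
c39: I8 read-ops
c44: I8 finished on FPMUL
c45: I8→R5

cycle = 45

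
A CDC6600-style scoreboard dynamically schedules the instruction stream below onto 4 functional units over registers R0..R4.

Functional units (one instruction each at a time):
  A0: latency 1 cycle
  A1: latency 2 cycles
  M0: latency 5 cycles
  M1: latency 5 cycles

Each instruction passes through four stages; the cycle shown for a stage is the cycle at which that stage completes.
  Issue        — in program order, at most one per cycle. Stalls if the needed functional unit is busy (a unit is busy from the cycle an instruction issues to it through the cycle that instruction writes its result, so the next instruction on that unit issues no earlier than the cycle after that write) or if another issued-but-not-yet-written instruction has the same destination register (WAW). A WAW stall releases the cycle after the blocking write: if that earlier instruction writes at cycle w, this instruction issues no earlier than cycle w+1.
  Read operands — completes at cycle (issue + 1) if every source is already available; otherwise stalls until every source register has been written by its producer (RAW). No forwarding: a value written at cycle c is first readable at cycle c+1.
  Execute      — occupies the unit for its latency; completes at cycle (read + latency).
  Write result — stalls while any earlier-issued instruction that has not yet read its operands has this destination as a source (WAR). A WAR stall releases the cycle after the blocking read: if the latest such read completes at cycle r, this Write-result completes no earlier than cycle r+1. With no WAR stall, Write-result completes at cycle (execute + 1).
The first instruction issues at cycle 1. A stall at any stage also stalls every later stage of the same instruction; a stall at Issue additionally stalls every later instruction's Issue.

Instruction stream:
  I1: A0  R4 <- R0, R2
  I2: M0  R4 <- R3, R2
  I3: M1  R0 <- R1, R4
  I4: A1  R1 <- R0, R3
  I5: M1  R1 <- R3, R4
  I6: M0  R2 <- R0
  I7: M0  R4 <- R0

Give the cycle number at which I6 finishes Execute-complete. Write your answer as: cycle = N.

1) issue 1, read 2, done 3, write 4
2) issue 5, read 6, done 11, write 12  <WAW R4: wait I1 write@4>
3) issue 6, read 13, done 18, write 19  <RAW R4: wait I2 write@12>
4) issue 7, read 20, done 22, write 23  <RAW R0: wait I3 write@19>
5) issue 24, read 25, done 30, write 31  <WAW R1: wait I4 write@23>
6) issue 25, read 26, done 31, write 32
7) issue 33, read 34, done 39, write 40  <struct: M0 busy until I6 writes@32>

cycle = 31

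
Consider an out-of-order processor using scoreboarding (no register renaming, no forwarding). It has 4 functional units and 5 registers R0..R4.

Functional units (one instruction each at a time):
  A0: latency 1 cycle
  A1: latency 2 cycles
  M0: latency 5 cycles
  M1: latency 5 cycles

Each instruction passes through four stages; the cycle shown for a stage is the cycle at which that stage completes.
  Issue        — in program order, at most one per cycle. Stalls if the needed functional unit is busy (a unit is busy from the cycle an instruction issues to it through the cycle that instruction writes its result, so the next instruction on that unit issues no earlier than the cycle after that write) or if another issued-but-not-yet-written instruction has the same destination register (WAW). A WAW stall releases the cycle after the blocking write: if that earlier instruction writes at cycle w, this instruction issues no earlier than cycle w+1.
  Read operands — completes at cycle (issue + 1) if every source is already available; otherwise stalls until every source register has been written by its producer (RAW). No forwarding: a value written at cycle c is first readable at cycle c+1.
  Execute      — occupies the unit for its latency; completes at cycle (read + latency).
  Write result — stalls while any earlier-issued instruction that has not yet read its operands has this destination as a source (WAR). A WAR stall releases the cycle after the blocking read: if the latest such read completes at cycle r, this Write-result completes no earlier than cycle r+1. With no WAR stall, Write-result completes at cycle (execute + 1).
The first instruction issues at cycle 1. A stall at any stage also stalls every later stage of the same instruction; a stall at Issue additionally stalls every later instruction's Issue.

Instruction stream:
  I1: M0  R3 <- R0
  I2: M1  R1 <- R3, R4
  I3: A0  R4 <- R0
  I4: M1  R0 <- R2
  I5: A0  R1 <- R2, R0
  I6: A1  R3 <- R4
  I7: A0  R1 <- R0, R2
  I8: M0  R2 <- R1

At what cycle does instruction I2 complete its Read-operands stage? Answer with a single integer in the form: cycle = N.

I1  is:1  ro:2  ex:7  wr:8
I2  is:2  ro:9  ex:14  wr:15  — RAW R3: wait I1 write@8
I3  is:3  ro:4  ex:5  wr:10  — WAR R4: wait I2 read@9
I4  is:16  ro:17  ex:22  wr:23  — struct: M1 busy until I2 writes@15
I5  is:17  ro:24  ex:25  wr:26  — RAW R0: wait I4 write@23
I6  is:18  ro:19  ex:21  wr:22
I7  is:27  ro:28  ex:29  wr:30  — struct: A0 busy until I5 writes@26
I8  is:28  ro:31  ex:36  wr:37  — RAW R1: wait I7 write@30

cycle = 9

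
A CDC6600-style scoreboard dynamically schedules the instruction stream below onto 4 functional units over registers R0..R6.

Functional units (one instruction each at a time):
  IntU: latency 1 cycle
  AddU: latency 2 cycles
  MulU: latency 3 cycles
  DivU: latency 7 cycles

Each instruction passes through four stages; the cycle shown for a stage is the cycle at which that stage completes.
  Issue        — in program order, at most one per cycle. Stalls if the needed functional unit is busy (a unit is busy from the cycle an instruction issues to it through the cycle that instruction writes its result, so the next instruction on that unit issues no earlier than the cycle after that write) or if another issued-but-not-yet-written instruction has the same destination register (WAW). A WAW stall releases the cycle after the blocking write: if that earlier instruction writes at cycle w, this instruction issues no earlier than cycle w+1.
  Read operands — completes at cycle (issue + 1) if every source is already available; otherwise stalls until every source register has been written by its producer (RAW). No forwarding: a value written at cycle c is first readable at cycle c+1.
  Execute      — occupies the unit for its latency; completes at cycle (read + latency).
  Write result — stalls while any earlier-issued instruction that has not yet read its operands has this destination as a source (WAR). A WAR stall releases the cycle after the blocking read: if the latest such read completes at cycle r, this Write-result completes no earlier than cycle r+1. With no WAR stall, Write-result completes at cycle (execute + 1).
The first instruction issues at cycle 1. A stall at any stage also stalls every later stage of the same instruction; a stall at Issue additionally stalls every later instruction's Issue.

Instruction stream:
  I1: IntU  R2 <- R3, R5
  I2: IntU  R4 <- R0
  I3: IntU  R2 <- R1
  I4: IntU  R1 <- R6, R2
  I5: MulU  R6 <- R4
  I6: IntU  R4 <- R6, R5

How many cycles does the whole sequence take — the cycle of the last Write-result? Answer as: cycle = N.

cycle = 22

[I1] 1/2/3/4
[I2] 5/6/7/8  (struct: IntU busy until I1 writes@4)
[I3] 9/10/11/12  (struct: IntU busy until I2 writes@8)
[I4] 13/14/15/16  (struct: IntU busy until I3 writes@12)
[I5] 14/15/18/19
[I6] 17/20/21/22  (struct: IntU busy until I4 writes@16; RAW R6: wait I5 write@19)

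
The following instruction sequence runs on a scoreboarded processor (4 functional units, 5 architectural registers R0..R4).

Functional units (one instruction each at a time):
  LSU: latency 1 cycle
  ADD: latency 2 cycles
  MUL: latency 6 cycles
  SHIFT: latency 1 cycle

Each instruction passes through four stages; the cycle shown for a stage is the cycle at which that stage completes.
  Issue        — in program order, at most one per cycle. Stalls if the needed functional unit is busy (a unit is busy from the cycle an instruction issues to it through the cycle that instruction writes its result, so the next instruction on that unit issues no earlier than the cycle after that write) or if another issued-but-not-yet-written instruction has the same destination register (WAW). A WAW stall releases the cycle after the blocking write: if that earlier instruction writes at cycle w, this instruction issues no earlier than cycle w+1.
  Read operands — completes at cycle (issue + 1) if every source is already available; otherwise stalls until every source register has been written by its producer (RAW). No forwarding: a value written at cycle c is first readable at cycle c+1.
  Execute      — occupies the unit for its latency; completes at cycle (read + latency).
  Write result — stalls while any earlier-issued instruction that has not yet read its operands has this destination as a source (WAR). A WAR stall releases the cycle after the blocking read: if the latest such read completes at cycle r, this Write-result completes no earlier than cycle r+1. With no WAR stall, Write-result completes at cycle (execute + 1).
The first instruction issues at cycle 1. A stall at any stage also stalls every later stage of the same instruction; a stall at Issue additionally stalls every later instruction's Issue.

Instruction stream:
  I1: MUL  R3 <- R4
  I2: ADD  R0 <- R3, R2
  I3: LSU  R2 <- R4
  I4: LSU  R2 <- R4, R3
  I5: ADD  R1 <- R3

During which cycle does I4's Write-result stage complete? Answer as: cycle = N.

1) issue 1, read 2, done 8, write 9
2) issue 2, read 10, done 12, write 13  <RAW R3: wait I1 write@9>
3) issue 3, read 4, done 5, write 11  <WAR R2: wait I2 read@10>
4) issue 12, read 13, done 14, write 15  <struct: LSU busy until I3 writes@11>
5) issue 14, read 15, done 17, write 18  <struct: ADD busy until I2 writes@13>

cycle = 15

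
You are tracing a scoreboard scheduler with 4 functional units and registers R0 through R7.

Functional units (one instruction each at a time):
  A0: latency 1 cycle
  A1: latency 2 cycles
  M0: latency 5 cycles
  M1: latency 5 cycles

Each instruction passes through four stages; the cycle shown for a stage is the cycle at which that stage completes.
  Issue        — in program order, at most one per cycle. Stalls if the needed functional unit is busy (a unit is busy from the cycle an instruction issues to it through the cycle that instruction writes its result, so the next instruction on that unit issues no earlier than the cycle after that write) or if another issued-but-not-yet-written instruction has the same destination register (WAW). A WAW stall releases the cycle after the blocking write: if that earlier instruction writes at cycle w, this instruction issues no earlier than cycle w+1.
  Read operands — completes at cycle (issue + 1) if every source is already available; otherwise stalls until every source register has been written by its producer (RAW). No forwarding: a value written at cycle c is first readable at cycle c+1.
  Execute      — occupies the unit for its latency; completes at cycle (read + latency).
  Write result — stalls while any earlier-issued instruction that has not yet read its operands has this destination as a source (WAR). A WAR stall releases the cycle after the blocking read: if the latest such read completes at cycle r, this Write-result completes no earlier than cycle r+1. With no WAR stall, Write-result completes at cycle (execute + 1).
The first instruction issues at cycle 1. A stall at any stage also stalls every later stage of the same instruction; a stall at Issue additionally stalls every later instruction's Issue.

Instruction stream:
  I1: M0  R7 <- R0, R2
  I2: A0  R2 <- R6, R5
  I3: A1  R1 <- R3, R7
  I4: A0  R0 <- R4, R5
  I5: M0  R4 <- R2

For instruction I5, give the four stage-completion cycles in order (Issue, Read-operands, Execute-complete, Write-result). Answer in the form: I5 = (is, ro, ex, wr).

I5 = (9, 10, 15, 16)

  I1 | 1 | 2 | 7 | 8
  I2 | 2 | 3 | 4 | 5
  I3 | 3 | 9 | 11 | 12   RAW R7: wait I1 write@8
  I4 | 6 | 7 | 8 | 9   struct: A0 busy until I2 writes@5
  I5 | 9 | 10 | 15 | 16   struct: M0 busy until I1 writes@8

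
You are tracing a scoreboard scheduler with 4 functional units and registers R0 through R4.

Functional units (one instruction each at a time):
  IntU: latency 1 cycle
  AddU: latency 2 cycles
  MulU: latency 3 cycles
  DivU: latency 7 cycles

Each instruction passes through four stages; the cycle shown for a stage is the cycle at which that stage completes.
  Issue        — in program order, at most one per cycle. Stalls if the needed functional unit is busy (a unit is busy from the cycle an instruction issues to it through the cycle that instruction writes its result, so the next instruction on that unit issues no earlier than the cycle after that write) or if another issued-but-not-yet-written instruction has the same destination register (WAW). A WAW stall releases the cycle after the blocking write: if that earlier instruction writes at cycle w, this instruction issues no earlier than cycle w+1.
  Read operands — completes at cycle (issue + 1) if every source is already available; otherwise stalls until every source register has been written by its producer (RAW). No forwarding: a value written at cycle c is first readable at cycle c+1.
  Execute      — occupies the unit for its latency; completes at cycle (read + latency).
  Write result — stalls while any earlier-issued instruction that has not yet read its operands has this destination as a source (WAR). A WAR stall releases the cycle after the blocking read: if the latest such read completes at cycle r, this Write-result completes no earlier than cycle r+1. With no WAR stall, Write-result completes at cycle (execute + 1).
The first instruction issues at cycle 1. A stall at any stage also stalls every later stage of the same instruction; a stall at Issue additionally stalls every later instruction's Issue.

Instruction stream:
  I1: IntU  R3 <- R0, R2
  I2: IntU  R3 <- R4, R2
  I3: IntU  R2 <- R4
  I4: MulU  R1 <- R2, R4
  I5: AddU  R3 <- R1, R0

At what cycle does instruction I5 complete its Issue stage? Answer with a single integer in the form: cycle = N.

c1: I1→IntU
c2: I1 RO
c3: I1 EX
c4: I1 WR R3
c5: I2→IntU
c6: I2 RO
c7: I2 EX
c8: I2 WR R3
c9: I3→IntU
c10: I3 RO | I4→MulU
c11: I3 EX | I5→AddU
c12: I3 WR R2
c13: I4 RO
c16: I4 EX
c17: I4 WR R1
c18: I5 RO
c20: I5 EX
c21: I5 WR R3

cycle = 11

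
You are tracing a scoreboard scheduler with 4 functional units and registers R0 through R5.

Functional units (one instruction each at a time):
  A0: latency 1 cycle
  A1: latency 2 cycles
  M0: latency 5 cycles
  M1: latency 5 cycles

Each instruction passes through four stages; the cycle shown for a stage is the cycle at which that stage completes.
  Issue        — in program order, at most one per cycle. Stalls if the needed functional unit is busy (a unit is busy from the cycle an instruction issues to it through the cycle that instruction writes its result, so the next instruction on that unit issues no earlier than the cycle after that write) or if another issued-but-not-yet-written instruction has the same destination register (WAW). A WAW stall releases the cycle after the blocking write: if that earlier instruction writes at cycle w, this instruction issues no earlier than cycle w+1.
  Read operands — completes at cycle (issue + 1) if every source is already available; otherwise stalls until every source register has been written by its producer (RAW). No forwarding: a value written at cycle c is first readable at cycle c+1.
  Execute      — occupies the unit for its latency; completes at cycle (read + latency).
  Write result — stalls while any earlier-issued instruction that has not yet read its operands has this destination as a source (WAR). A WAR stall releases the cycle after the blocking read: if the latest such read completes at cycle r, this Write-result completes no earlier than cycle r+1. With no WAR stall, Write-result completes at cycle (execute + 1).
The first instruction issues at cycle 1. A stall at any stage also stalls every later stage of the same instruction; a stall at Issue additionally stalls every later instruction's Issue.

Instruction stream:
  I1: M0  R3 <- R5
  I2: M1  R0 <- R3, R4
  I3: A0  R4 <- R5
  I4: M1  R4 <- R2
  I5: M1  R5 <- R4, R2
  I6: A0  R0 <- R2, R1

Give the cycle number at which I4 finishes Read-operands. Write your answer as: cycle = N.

cycle = 17

[I1] 1/2/7/8
[I2] 2/9/14/15  (RAW R3: wait I1 write@8)
[I3] 3/4/5/10  (WAR R4: wait I2 read@9)
[I4] 16/17/22/23  (struct: M1 busy until I2 writes@15)
[I5] 24/25/30/31  (struct: M1 busy until I4 writes@23)
[I6] 25/26/27/28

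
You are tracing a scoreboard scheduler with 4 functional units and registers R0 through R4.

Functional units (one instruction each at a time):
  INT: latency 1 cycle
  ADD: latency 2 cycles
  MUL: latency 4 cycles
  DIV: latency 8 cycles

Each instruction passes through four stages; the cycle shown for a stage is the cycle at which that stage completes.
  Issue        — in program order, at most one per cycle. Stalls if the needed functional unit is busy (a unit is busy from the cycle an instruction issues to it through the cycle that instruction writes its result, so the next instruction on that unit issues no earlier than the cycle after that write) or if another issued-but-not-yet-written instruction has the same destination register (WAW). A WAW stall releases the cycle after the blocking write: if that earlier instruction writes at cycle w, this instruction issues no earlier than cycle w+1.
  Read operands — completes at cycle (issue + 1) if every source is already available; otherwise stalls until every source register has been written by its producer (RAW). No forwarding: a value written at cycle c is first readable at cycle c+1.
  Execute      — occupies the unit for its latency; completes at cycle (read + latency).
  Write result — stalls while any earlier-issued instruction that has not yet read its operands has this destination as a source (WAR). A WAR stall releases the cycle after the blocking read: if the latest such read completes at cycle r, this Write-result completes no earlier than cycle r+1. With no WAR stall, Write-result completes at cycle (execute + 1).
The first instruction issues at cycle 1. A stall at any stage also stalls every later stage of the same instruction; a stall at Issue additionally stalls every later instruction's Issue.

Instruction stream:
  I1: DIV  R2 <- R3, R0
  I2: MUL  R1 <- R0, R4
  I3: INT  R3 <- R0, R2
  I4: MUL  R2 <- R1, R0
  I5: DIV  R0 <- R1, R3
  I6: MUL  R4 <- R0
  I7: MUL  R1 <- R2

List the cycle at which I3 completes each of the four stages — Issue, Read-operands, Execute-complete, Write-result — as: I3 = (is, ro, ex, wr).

I3 = (3, 12, 13, 14)

1) issue 1, read 2, done 10, write 11
2) issue 2, read 3, done 7, write 8
3) issue 3, read 12, done 13, write 14  <RAW R2: wait I1 write@11>
4) issue 12, read 13, done 17, write 18  <WAW R2: wait I1 write@11>
5) issue 13, read 15, done 23, write 24  <RAW R3: wait I3 write@14>
6) issue 19, read 25, done 29, write 30  <struct: MUL busy until I4 writes@18 / RAW R0: wait I5 write@24>
7) issue 31, read 32, done 36, write 37  <struct: MUL busy until I6 writes@30>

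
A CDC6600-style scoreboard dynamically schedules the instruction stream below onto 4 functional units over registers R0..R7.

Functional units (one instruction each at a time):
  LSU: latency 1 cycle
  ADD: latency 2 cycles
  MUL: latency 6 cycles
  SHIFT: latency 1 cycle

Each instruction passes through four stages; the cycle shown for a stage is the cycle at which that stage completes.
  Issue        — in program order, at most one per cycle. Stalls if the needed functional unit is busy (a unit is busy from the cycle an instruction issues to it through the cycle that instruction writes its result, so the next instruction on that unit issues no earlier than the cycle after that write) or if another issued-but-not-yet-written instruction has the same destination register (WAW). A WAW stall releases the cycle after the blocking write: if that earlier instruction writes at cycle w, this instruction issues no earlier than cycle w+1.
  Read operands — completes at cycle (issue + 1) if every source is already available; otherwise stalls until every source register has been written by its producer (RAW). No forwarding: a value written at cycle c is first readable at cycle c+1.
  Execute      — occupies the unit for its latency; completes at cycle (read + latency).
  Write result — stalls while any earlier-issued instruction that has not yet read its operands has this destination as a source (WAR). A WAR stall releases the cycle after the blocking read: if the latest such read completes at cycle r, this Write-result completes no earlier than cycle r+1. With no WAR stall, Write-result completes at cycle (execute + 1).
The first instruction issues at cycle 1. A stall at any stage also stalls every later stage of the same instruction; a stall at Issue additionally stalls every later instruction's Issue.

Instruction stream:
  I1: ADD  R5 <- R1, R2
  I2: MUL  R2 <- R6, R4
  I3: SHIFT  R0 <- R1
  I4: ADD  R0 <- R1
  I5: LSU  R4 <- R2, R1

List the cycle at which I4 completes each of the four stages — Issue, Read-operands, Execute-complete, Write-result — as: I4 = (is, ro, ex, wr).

I4 = (7, 8, 10, 11)

cycle 1: I1→ADD
cycle 2: I1 RO; I2→MUL
cycle 3: I2 RO; I3→SHIFT
cycle 4: I1 EX; I3 RO
cycle 5: I1 WR R5; I3 EX
cycle 6: I3 WR R0
cycle 7: I4→ADD
cycle 8: I4 RO; I5→LSU
cycle 9: I2 EX
cycle 10: I2 WR R2; I4 EX
cycle 11: I4 WR R0; I5 RO
cycle 12: I5 EX
cycle 13: I5 WR R4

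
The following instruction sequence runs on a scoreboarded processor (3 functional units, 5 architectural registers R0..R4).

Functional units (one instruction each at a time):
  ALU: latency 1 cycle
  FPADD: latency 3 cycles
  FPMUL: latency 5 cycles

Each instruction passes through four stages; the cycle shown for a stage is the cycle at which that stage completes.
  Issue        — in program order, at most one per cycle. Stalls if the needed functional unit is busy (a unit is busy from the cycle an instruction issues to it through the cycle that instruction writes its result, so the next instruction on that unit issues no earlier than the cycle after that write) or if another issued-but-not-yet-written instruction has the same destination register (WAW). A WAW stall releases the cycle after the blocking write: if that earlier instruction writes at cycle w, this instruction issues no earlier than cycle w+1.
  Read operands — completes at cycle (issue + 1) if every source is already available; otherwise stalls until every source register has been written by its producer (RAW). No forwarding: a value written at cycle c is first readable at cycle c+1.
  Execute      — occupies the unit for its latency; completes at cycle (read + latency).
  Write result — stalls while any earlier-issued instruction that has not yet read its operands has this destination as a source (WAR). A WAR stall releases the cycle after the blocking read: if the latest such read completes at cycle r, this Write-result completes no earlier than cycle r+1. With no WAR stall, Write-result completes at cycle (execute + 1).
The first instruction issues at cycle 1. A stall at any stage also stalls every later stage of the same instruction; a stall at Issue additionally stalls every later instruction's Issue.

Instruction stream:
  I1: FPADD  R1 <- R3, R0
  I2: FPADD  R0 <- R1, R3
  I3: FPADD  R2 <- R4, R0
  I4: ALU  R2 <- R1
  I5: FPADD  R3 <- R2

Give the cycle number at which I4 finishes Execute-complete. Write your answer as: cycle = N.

cycle = 21

t=1  I1 issues→FPADD
t=2  I1 reads
t=5  I1 exec-done
t=6  I1 writes R1
t=7  I2 issues→FPADD
t=8  I2 reads
t=11  I2 exec-done
t=12  I2 writes R0
t=13  I3 issues→FPADD
t=14  I3 reads
t=17  I3 exec-done
t=18  I3 writes R2
t=19  I4 issues→ALU
t=20  I4 reads · I5 issues→FPADD
t=21  I4 exec-done
t=22  I4 writes R2
t=23  I5 reads
t=26  I5 exec-done
t=27  I5 writes R3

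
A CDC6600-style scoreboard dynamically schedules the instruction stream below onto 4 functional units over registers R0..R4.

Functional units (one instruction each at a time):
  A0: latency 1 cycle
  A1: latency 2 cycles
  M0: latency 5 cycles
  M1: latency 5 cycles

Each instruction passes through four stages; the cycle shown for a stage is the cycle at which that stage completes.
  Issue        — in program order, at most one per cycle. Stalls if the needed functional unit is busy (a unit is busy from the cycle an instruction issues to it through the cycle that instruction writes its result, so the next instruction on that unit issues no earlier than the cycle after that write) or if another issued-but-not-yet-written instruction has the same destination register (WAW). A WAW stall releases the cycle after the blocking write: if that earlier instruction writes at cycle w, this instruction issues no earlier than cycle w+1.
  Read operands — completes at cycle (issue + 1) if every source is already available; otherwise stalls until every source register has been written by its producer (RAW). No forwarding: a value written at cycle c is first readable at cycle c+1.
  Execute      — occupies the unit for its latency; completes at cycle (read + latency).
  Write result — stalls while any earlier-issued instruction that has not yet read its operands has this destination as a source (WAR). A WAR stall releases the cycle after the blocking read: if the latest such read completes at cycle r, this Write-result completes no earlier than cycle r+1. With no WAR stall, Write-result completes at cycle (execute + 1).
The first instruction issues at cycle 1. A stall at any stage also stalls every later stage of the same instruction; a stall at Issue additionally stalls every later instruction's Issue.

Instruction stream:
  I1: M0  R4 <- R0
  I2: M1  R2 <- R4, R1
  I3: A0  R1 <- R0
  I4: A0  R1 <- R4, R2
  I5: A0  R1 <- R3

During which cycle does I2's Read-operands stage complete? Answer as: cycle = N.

  I1 | 1 | 2 | 7 | 8
  I2 | 2 | 9 | 14 | 15   RAW R4: wait I1 write@8
  I3 | 3 | 4 | 5 | 10   WAR R1: wait I2 read@9
  I4 | 11 | 16 | 17 | 18   struct: A0 busy until I3 writes@10 · RAW R2: wait I2 write@15
  I5 | 19 | 20 | 21 | 22   struct: A0 busy until I4 writes@18

cycle = 9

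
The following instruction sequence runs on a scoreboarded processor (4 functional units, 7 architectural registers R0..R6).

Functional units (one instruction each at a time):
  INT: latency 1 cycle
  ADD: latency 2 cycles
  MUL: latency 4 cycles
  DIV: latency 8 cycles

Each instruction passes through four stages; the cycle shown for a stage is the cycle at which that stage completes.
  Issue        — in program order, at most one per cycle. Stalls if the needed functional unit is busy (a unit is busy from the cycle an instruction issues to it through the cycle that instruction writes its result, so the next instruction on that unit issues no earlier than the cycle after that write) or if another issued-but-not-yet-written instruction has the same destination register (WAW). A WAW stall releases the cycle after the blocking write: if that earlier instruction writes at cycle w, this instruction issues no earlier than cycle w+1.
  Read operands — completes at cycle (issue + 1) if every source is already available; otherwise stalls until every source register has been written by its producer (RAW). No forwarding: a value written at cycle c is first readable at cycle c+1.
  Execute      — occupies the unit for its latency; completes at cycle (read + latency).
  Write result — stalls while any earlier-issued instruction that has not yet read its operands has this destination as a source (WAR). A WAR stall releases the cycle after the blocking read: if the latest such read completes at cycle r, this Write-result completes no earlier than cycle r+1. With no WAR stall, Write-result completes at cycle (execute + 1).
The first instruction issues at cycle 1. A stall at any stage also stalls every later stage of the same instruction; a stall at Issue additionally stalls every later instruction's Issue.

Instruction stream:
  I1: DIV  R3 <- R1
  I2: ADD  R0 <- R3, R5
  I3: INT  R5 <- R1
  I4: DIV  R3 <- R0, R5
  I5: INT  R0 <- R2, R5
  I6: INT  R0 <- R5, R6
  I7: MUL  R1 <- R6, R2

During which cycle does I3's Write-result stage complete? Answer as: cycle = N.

cycle = 13

I1 -> (1, 2, 10, 11)
I2 -> (2, 12, 14, 15)  // RAW R3: wait I1 write@11
I3 -> (3, 4, 5, 13)  // WAR R5: wait I2 read@12
I4 -> (12, 16, 24, 25)  // struct: DIV busy until I1 writes@11, RAW R0: wait I2 write@15
I5 -> (16, 17, 18, 19)  // WAW R0: wait I2 write@15
I6 -> (20, 21, 22, 23)  // struct: INT busy until I5 writes@19
I7 -> (21, 22, 26, 27)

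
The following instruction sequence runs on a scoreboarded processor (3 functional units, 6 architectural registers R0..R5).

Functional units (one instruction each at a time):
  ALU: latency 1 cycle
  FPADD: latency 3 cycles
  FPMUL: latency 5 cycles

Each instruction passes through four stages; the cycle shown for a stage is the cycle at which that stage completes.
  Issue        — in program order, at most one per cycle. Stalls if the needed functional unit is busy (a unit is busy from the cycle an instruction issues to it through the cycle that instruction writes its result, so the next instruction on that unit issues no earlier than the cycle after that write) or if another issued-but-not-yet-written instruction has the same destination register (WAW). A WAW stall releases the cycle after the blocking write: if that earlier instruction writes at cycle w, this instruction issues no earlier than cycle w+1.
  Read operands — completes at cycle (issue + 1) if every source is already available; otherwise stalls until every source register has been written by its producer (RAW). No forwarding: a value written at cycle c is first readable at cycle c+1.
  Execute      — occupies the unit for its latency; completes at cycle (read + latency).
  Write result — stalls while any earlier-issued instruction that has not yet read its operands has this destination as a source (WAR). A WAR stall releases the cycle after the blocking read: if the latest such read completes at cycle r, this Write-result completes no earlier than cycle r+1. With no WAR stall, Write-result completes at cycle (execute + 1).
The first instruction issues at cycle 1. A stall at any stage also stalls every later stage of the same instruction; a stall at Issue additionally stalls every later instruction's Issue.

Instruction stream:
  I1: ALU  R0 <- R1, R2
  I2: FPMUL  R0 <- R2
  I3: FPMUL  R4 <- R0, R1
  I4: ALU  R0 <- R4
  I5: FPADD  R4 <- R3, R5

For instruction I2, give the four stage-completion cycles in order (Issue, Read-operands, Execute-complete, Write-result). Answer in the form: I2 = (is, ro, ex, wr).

c1: I1→ALU
c2: I1 RO
c3: I1 EX
c4: I1 WR R0
c5: I2→FPMUL
c6: I2 RO
c11: I2 EX
c12: I2 WR R0
c13: I3→FPMUL
c14: I3 RO, I4→ALU
c19: I3 EX
c20: I3 WR R4
c21: I4 RO, I5→FPADD
c22: I4 EX, I5 RO
c23: I4 WR R0
c25: I5 EX
c26: I5 WR R4

I2 = (5, 6, 11, 12)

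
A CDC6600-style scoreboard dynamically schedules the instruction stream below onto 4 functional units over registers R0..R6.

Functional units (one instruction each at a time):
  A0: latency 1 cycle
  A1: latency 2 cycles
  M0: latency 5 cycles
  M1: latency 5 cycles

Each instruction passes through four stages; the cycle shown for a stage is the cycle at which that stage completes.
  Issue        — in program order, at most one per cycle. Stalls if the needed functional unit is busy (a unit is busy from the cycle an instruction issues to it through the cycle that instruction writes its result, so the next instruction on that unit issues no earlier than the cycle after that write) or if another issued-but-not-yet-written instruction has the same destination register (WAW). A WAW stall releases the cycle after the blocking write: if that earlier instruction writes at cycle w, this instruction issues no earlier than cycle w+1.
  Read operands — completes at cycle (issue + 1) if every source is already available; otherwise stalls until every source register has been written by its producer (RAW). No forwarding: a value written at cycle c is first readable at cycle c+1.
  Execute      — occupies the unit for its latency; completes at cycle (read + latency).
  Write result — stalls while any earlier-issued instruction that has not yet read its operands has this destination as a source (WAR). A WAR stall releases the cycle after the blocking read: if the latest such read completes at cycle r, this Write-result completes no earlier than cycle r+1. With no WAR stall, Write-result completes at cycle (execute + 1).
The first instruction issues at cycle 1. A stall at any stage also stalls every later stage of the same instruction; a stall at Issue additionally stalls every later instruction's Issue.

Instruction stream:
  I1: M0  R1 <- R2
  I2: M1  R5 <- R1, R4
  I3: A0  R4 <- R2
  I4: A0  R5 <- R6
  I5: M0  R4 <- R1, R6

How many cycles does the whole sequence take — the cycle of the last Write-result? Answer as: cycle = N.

t=1  issue I1 (M0)
t=2  I1 read-ops, issue I2 (M1)
t=3  issue I3 (A0)
t=4  I3 read-ops
t=5  I3 finished on A0
t=7  I1 finished on M0
t=8  I1→R1
t=9  I2 read-ops
t=10  I3→R4
t=14  I2 finished on M1
t=15  I2→R5
t=16  issue I4 (A0)
t=17  I4 read-ops, issue I5 (M0)
t=18  I4 finished on A0, I5 read-ops
t=19  I4→R5
t=23  I5 finished on M0
t=24  I5→R4

cycle = 24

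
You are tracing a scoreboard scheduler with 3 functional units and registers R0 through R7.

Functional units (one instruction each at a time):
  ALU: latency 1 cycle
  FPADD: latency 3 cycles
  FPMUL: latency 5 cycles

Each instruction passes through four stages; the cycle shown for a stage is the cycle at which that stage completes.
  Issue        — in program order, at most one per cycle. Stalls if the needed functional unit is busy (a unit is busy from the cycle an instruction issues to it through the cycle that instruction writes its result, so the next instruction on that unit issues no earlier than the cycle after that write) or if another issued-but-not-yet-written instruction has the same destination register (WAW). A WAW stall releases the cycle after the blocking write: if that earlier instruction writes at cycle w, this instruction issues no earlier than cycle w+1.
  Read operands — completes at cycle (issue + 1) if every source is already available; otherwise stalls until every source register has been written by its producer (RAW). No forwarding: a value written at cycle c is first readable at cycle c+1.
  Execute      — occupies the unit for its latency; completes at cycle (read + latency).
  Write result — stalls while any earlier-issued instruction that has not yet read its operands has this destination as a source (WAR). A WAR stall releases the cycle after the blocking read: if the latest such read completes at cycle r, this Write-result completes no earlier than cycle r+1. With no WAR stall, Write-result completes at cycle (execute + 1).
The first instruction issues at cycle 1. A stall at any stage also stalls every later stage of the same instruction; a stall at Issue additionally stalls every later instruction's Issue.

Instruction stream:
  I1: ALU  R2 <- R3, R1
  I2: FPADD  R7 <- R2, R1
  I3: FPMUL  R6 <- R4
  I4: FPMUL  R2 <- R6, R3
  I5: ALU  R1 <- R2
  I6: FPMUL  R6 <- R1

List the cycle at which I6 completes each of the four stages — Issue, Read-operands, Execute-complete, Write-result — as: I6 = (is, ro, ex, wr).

c1: I1 dispatched to ALU
c2: I1 operands ready | I2 dispatched to FPADD
c3: I1 complete | I3 dispatched to FPMUL
c4: R2←I1 | I3 operands ready
c5: I2 operands ready
c8: I2 complete
c9: R7←I2 | I3 complete
c10: R6←I3
c11: I4 dispatched to FPMUL
c12: I4 operands ready | I5 dispatched to ALU
c17: I4 complete
c18: R2←I4
c19: I5 operands ready | I6 dispatched to FPMUL
c20: I5 complete
c21: R1←I5
c22: I6 operands ready
c27: I6 complete
c28: R6←I6

I6 = (19, 22, 27, 28)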